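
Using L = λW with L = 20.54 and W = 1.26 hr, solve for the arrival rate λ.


Little's law: L = λW → λ = L / W
= 20.54 / 1.26
= 16.30 per hour


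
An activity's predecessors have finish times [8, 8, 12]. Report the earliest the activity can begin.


ES = max of all predecessor completion times
Predecessors: [8, 8, 12]
ES = max(8, 8, 12)
= 12


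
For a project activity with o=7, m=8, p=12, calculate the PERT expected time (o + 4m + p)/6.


te = (o + 4m + p) / 6
= (7 + 4×8 + 12) / 6
= (7 + 32 + 12) / 6
= 51 / 6
= 8.50


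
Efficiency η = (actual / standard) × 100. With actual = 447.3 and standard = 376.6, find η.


Efficiency = (actual / standard) × 100
= (447.3 / 376.6) × 100
= 118.8%


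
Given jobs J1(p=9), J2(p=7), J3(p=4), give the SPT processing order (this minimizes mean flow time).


SPT: sort by shortest processing time
  J3: p=4
  J2: p=7
  J1: p=9
Order: J3 → J2 → J1


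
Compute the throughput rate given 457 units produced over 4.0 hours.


Throughput = units / time
= 457 / 4.0
= 114.2 units/hour


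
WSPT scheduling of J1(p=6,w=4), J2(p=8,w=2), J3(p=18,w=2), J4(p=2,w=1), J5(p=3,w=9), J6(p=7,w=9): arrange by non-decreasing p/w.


WSPT (Smith's rule): sort by p/w ascending
  J5: p/w = 3/9 = 0.333
  J6: p/w = 7/9 = 0.778
  J1: p/w = 6/4 = 1.500
  J4: p/w = 2/1 = 2.000
  J2: p/w = 8/2 = 4.000
  J3: p/w = 18/2 = 9.000
Order: J5 → J6 → J1 → J4 → J2 → J3


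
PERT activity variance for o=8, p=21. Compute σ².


σ² = ((p - o) / 6)² = (p - o)² / 36
= (21 - 8)² / 36
= 13² / 36
= 169 / 36
= 4.6944


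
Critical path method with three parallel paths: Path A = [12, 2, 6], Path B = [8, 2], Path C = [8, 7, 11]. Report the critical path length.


Path A: 12 + 2 + 6 = 20
Path B: 8 + 2 = 10
Path C: 8 + 7 + 11 = 26
Critical path = longest = max(20, 10, 26)
= 26 (Path C)


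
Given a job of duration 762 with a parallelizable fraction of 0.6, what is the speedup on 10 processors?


Amdahl's law: T_p = T × ((1-p) + p/N)
= 762 × ((1-0.6) + 0.6/10)
= 762 × (0.40 + 0.0600)
= 762 × 0.4600
= 350.52
Speedup = 762/350.52
= 2.17×


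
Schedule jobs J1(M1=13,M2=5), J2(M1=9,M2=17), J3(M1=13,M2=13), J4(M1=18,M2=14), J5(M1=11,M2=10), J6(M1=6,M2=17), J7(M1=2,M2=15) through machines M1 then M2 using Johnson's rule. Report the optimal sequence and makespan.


Johnson's rule:
Group 1 (M1≤M2, sort by M1): ['J7', 'J6', 'J2', 'J3']
Group 2 (M1>M2, sort desc M2): ['J4', 'J5', 'J1']
Sequence: J7 → J6 → J2 → J3 → J4 → J5 → J1
Makespan calculation:
  J7: M1 done=2, M2 done=17
  J6: M1 done=8, M2 done=34
  J2: M1 done=17, M2 done=51
  J3: M1 done=30, M2 done=64
  J4: M1 done=48, M2 done=78
  J5: M1 done=59, M2 done=88
  J1: M1 done=72, M2 done=93
= Sequence: J7 → J6 → J2 → J3 → J4 → J5 → J1, Makespan: 93


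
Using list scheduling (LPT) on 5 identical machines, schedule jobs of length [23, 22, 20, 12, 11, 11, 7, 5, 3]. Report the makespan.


Jobs (LPT sorted): [23, 22, 20, 12, 11, 11, 7, 5, 3]
Machines: 5
  J=23 → Machine 1 (load: 0+23=23)
  J=22 → Machine 2 (load: 0+22=22)
  J=20 → Machine 3 (load: 0+20=20)
  J=12 → Machine 4 (load: 0+12=12)
  J=11 → Machine 5 (load: 0+11=11)
  J=11 → Machine 5 (load: 11+11=22)
  J=7 → Machine 4 (load: 12+7=19)
  J=5 → Machine 4 (load: 19+5=24)
  J=3 → Machine 3 (load: 20+3=23)
Machine loads: [23, 22, 23, 24, 22]
Makespan = max = 24 time units


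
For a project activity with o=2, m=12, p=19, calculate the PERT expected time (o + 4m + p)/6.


te = (o + 4m + p) / 6
= (2 + 4×12 + 19) / 6
= (2 + 48 + 19) / 6
= 69 / 6
= 11.50


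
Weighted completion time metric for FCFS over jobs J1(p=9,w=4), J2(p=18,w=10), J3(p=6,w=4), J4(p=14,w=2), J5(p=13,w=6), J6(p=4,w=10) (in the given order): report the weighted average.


Completion times:
  J1: C=9, w×C=4×9=36
  J2: C=27, w×C=10×27=270
  J3: C=33, w×C=4×33=132
  J4: C=47, w×C=2×47=94
  J5: C=60, w×C=6×60=360
  J6: C=64, w×C=10×64=640
Sum w×C = 1532
Sum w = 36
Weighted avg = 1532/36
= 42.56


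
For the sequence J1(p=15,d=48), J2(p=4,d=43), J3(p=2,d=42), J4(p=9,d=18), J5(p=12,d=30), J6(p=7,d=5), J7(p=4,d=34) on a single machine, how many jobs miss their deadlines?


Completion vs due date:
  J1: C=15, d=48 → on time
  J2: C=19, d=43 → on time
  J3: C=21, d=42 → on time
  J4: C=30, d=18 → TARDY
  J5: C=42, d=30 → TARDY
  J6: C=49, d=5 → TARDY
  J7: C=53, d=34 → TARDY
Tardy jobs: J4, J5, J6, J7
Count = 4


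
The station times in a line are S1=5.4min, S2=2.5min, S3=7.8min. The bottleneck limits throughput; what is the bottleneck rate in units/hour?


Bottleneck = longest station time
Station times: [5.4, 2.5, 7.8]
Max = 7.8 min
Rate = 60 / 7.8
= 7.69 units/hour (bottleneck: 7.8min)


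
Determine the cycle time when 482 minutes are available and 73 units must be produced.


Cycle time = available time / demand
= 482 / 73
= 6.60 min/unit


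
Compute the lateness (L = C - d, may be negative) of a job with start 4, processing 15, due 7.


Completion = 4 + 15 = 19
Lateness = C - d = 19 - 7
= 12


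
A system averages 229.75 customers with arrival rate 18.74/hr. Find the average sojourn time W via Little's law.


Little's law: L = λW → W = L / λ
= 229.75 / 18.74
= 12.26 hours


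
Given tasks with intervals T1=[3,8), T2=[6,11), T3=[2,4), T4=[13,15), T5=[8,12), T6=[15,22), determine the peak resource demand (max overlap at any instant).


Check each time point for overlaps:
  t=3: 2 tasks active (T1, T3)
Max concurrent = 2


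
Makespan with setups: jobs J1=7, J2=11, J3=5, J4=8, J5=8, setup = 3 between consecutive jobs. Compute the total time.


Makespan = Σ processing + (n-1) × setup
= (7 + 11 + 5 + 8 + 8) + (5-1)×3
= 39 + 12
= 51 time units


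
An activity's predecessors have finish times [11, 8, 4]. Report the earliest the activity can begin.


ES = max of all predecessor completion times
Predecessors: [11, 8, 4]
ES = max(11, 8, 4)
= 11


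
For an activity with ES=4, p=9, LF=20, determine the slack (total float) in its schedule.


EF = ES + duration = 4 + 9 = 13
LS = LF - duration = 20 - 9 = 11
Total Float = LF - EF = 20 - 13
(or LS - ES = 11 - 4)
= 7


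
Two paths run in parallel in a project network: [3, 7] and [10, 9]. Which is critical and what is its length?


Path A: 3 + 7 = 10
Path B: 10 + 9 = 19
Critical path = longest = max(10, 19)
= 19 (Path B)


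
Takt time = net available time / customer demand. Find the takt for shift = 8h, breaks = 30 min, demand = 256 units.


Available = 8×60 - 30 = 450 min
Takt time = 450 / 256
= 1.76 min/unit


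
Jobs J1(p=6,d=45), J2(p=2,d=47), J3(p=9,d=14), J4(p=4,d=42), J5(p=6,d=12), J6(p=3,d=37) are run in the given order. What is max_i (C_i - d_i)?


Lateness per job (L = C - d):
  J1: C=6, d=45, L=-39
  J2: C=8, d=47, L=-39
  J3: C=17, d=14, L=3
  J4: C=21, d=42, L=-21
  J5: C=27, d=12, L=15
  J6: C=30, d=37, L=-7
Lmax = max(-39, -39, 3, -21, 15, -7)
= 15


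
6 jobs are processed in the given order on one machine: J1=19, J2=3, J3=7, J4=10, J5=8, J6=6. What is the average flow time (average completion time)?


Completion times:
  J1: completes at 19
  J2: completes at 22
  J3: completes at 29
  J4: completes at 39
  J5: completes at 47
  J6: completes at 53
Sum = 209
Average = 209/6
= 34.83


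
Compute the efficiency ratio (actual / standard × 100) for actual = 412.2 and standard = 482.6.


Efficiency = (actual / standard) × 100
= (412.2 / 482.6) × 100
= 85.4%


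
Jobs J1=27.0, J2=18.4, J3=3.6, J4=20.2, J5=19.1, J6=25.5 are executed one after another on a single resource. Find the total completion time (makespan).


Sequential makespan: sum all processing times
= 27.0 + 18.4 + 3.6 + 20.2 + 19.1 + 25.5
= 113.8 time units


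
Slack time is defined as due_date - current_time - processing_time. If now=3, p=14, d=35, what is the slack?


Slack = due - current_time - processing
= 35 - 3 - 14
= 18


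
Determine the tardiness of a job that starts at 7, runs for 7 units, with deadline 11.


Completion = start + processing = 7 + 7 = 14
Tardiness = max(0, C - d) = max(0, 14 - 11)
= max(0, 3)
= 3


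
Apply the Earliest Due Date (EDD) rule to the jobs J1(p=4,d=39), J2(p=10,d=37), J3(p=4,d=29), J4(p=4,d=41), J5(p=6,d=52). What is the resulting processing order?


EDD: sort by earliest due date
  J3: d=29, p=4
  J2: d=37, p=10
  J1: d=39, p=4
  J4: d=41, p=4
  J5: d=52, p=6
Order: J3 → J2 → J1 → J4 → J5


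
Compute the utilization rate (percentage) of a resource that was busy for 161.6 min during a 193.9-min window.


Utilization = busy / total × 100
= 161.6 / 193.9 × 100
= 83.3%


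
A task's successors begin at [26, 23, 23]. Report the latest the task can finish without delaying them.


LF = min of all successor start times
Successors start at: [26, 23, 23]
LF = min(26, 23, 23)
= 23


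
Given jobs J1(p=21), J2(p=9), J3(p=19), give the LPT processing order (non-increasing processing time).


LPT: sort by longest processing time first
  J1: p=21
  J3: p=19
  J2: p=9
Order: J1 → J3 → J2


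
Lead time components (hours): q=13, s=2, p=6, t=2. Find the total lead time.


Lead time = queue + setup + processing + transit
= 13 + 2 + 6 + 2
= 23 hours


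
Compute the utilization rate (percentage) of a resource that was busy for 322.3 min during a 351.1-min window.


Utilization = busy / total × 100
= 322.3 / 351.1 × 100
= 91.8%


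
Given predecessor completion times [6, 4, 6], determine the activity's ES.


ES = max of all predecessor completion times
Predecessors: [6, 4, 6]
ES = max(6, 4, 6)
= 6


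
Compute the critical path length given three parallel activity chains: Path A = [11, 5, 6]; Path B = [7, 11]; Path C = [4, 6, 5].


Path A: 11 + 5 + 6 = 22
Path B: 7 + 11 = 18
Path C: 4 + 6 + 5 = 15
Critical path = longest = max(22, 18, 15)
= 22 (Path A)


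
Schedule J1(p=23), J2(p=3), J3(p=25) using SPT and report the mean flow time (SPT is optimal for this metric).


SPT order: J2 → J1 → J3
Completion times:
  J2: C=3
  J1: C=26
  J3: C=51
Sum = 80, n = 3
Mean flow = 80/3
= 26.67


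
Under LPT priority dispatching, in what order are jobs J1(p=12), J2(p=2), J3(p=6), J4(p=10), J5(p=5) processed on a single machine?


LPT: sort by longest processing time first
  J1: p=12
  J4: p=10
  J3: p=6
  J5: p=5
  J2: p=2
Order: J1 → J4 → J3 → J5 → J2


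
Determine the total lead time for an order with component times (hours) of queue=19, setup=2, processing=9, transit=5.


Lead time = queue + setup + processing + transit
= 19 + 2 + 9 + 5
= 35 hours


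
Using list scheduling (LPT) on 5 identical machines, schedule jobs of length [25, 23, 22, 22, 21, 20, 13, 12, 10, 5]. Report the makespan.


Jobs (LPT sorted): [25, 23, 22, 22, 21, 20, 13, 12, 10, 5]
Machines: 5
  J=25 → Machine 1 (load: 0+25=25)
  J=23 → Machine 2 (load: 0+23=23)
  J=22 → Machine 3 (load: 0+22=22)
  J=22 → Machine 4 (load: 0+22=22)
  J=21 → Machine 5 (load: 0+21=21)
  J=20 → Machine 5 (load: 21+20=41)
  J=13 → Machine 3 (load: 22+13=35)
  J=12 → Machine 4 (load: 22+12=34)
  J=10 → Machine 2 (load: 23+10=33)
  J=5 → Machine 1 (load: 25+5=30)
Machine loads: [30, 33, 35, 34, 41]
Makespan = max = 41 time units


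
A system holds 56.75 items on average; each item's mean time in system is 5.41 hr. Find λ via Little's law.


Little's law: L = λW → λ = L / W
= 56.75 / 5.41
= 10.49 per hour


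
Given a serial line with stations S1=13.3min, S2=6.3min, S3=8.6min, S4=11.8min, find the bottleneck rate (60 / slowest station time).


Bottleneck = longest station time
Station times: [13.3, 6.3, 8.6, 11.8]
Max = 13.3 min
Rate = 60 / 13.3
= 4.51 units/hour (bottleneck: 13.3min)


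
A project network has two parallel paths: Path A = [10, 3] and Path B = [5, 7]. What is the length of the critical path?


Path A: 10 + 3 = 13
Path B: 5 + 7 = 12
Critical path = longest = max(13, 12)
= 13 (Path A)


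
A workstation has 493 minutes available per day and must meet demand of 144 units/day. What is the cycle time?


Cycle time = available time / demand
= 493 / 144
= 3.42 min/unit


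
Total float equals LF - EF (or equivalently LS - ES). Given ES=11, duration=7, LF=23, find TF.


EF = ES + duration = 11 + 7 = 18
LS = LF - duration = 23 - 7 = 16
Total Float = LF - EF = 23 - 18
(or LS - ES = 16 - 11)
= 5


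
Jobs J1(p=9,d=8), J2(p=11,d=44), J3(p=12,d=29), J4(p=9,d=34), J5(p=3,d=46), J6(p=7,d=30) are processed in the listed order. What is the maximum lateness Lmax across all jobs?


Lateness per job (L = C - d):
  J1: C=9, d=8, L=1
  J2: C=20, d=44, L=-24
  J3: C=32, d=29, L=3
  J4: C=41, d=34, L=7
  J5: C=44, d=46, L=-2
  J6: C=51, d=30, L=21
Lmax = max(1, -24, 3, 7, -2, 21)
= 21


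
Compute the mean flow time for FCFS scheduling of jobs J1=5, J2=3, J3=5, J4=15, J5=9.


Completion times:
  J1: completes at 5
  J2: completes at 8
  J3: completes at 13
  J4: completes at 28
  J5: completes at 37
Sum = 91
Average = 91/5
= 18.20


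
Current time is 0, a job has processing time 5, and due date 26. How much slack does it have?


Slack = due - current_time - processing
= 26 - 0 - 5
= 21


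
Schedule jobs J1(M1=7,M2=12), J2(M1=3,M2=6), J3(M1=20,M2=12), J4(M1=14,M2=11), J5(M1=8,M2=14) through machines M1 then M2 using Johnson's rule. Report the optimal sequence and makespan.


Johnson's rule:
Group 1 (M1≤M2, sort by M1): ['J2', 'J1', 'J5']
Group 2 (M1>M2, sort desc M2): ['J3', 'J4']
Sequence: J2 → J1 → J5 → J3 → J4
Makespan calculation:
  J2: M1 done=3, M2 done=9
  J1: M1 done=10, M2 done=22
  J5: M1 done=18, M2 done=36
  J3: M1 done=38, M2 done=50
  J4: M1 done=52, M2 done=63
= Sequence: J2 → J1 → J5 → J3 → J4, Makespan: 63


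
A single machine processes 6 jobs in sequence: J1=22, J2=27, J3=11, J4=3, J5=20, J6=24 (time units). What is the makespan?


Sequential makespan: sum all processing times
= 22 + 27 + 11 + 3 + 20 + 24
= 107 time units


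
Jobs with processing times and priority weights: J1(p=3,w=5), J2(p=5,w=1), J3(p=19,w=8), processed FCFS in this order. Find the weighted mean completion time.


Completion times:
  J1: C=3, w×C=5×3=15
  J2: C=8, w×C=1×8=8
  J3: C=27, w×C=8×27=216
Sum w×C = 239
Sum w = 14
Weighted avg = 239/14
= 17.07


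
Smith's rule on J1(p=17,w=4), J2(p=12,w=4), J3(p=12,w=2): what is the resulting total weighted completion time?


WSPT order (by p/w): J2 → J1 → J3
  J2: C=12, w·C=4×12=48
  J1: C=29, w·C=4×29=116
  J3: C=41, w·C=2×41=82
Σ w·C = 246
= 246


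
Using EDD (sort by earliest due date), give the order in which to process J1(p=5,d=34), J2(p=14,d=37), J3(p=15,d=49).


EDD: sort by earliest due date
  J1: d=34, p=5
  J2: d=37, p=14
  J3: d=49, p=15
Order: J1 → J2 → J3


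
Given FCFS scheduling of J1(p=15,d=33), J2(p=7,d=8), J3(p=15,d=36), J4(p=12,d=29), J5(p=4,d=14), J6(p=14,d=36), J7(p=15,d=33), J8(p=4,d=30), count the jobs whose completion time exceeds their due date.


Completion vs due date:
  J1: C=15, d=33 → on time
  J2: C=22, d=8 → TARDY
  J3: C=37, d=36 → TARDY
  J4: C=49, d=29 → TARDY
  J5: C=53, d=14 → TARDY
  J6: C=67, d=36 → TARDY
  J7: C=82, d=33 → TARDY
  J8: C=86, d=30 → TARDY
Tardy jobs: J2, J3, J4, J5, J6, J7, J8
Count = 7


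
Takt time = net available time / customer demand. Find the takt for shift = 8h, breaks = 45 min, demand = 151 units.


Available = 8×60 - 45 = 435 min
Takt time = 435 / 151
= 2.88 min/unit


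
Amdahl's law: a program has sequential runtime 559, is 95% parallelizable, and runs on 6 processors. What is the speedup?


Amdahl's law: T_p = T × ((1-p) + p/N)
= 559 × ((1-0.95) + 0.95/6)
= 559 × (0.05 + 0.1583)
= 559 × 0.2083
= 116.46
Speedup = 559/116.46
= 4.80×


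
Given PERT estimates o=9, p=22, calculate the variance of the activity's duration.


σ² = ((p - o) / 6)² = (p - o)² / 36
= (22 - 9)² / 36
= 13² / 36
= 169 / 36
= 4.6944


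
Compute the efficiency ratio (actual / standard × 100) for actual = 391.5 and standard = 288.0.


Efficiency = (actual / standard) × 100
= (391.5 / 288.0) × 100
= 135.9%


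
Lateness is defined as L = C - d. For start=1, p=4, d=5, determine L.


Completion = 1 + 4 = 5
Lateness = C - d = 5 - 5
= 0


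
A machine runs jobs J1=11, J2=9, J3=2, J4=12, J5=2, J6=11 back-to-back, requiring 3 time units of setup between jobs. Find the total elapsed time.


Makespan = Σ processing + (n-1) × setup
= (11 + 9 + 2 + 12 + 2 + 11) + (6-1)×3
= 47 + 15
= 62 time units


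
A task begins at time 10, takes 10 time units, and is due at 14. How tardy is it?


Completion = start + processing = 10 + 10 = 20
Tardiness = max(0, C - d) = max(0, 20 - 14)
= max(0, 6)
= 6


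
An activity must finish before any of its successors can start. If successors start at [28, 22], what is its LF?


LF = min of all successor start times
Successors start at: [28, 22]
LF = min(28, 22)
= 22


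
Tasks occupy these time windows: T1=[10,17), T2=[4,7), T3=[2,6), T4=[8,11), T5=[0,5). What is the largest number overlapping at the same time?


Check each time point for overlaps:
  t=4: 3 tasks active (T2, T3, T5)
Max concurrent = 3


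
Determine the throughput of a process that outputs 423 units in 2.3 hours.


Throughput = units / time
= 423 / 2.3
= 183.9 units/hour


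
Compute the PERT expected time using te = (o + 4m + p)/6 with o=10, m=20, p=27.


te = (o + 4m + p) / 6
= (10 + 4×20 + 27) / 6
= (10 + 80 + 27) / 6
= 117 / 6
= 19.50


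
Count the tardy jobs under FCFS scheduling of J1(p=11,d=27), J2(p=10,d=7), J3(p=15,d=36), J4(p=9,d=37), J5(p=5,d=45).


Completion vs due date:
  J1: C=11, d=27 → on time
  J2: C=21, d=7 → TARDY
  J3: C=36, d=36 → on time
  J4: C=45, d=37 → TARDY
  J5: C=50, d=45 → TARDY
Tardy jobs: J2, J4, J5
Count = 3


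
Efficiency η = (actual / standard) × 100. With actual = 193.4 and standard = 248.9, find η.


Efficiency = (actual / standard) × 100
= (193.4 / 248.9) × 100
= 77.7%


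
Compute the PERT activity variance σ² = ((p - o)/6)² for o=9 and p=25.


σ² = ((p - o) / 6)² = (p - o)² / 36
= (25 - 9)² / 36
= 16² / 36
= 256 / 36
= 7.1111


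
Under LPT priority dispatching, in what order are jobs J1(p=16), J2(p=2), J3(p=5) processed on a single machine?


LPT: sort by longest processing time first
  J1: p=16
  J3: p=5
  J2: p=2
Order: J1 → J3 → J2


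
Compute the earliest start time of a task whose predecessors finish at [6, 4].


ES = max of all predecessor completion times
Predecessors: [6, 4]
ES = max(6, 4)
= 6


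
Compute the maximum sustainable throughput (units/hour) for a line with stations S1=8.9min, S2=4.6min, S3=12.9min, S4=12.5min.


Bottleneck = longest station time
Station times: [8.9, 4.6, 12.9, 12.5]
Max = 12.9 min
Rate = 60 / 12.9
= 4.65 units/hour (bottleneck: 12.9min)


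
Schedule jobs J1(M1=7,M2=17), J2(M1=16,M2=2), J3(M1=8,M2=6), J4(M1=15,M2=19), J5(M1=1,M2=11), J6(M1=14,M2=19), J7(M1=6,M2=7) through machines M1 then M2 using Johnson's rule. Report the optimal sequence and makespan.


Johnson's rule:
Group 1 (M1≤M2, sort by M1): ['J5', 'J7', 'J1', 'J6', 'J4']
Group 2 (M1>M2, sort desc M2): ['J3', 'J2']
Sequence: J5 → J7 → J1 → J6 → J4 → J3 → J2
Makespan calculation:
  J5: M1 done=1, M2 done=12
  J7: M1 done=7, M2 done=19
  J1: M1 done=14, M2 done=36
  J6: M1 done=28, M2 done=55
  J4: M1 done=43, M2 done=74
  J3: M1 done=51, M2 done=80
  J2: M1 done=67, M2 done=82
= Sequence: J5 → J7 → J1 → J6 → J4 → J3 → J2, Makespan: 82


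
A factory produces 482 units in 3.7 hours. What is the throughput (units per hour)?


Throughput = units / time
= 482 / 3.7
= 130.3 units/hour


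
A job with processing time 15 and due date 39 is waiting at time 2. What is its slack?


Slack = due - current_time - processing
= 39 - 2 - 15
= 22


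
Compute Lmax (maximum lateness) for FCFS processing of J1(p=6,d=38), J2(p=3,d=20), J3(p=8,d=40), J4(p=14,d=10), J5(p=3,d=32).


Lateness per job (L = C - d):
  J1: C=6, d=38, L=-32
  J2: C=9, d=20, L=-11
  J3: C=17, d=40, L=-23
  J4: C=31, d=10, L=21
  J5: C=34, d=32, L=2
Lmax = max(-32, -11, -23, 21, 2)
= 21


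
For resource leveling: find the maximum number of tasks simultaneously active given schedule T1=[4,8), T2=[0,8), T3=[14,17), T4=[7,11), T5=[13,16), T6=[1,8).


Check each time point for overlaps:
  t=7: 4 tasks active (T1, T2, T4, T6)
Max concurrent = 4


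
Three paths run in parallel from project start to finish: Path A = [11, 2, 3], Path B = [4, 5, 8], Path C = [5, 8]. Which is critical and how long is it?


Path A: 11 + 2 + 3 = 16
Path B: 4 + 5 + 8 = 17
Path C: 5 + 8 = 13
Critical path = longest = max(16, 17, 13)
= 17 (Path B)


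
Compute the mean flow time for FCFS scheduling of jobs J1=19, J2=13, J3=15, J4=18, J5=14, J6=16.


Completion times:
  J1: completes at 19
  J2: completes at 32
  J3: completes at 47
  J4: completes at 65
  J5: completes at 79
  J6: completes at 95
Sum = 337
Average = 337/6
= 56.17


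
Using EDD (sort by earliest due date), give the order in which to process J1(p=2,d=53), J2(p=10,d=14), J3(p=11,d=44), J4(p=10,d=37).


EDD: sort by earliest due date
  J2: d=14, p=10
  J4: d=37, p=10
  J3: d=44, p=11
  J1: d=53, p=2
Order: J2 → J4 → J3 → J1


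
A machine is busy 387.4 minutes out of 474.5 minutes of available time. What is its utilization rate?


Utilization = busy / total × 100
= 387.4 / 474.5 × 100
= 81.6%


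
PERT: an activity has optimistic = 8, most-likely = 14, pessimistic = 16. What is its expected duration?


te = (o + 4m + p) / 6
= (8 + 4×14 + 16) / 6
= (8 + 56 + 16) / 6
= 80 / 6
= 13.33


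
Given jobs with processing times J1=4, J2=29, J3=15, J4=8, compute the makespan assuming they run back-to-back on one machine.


Sequential makespan: sum all processing times
= 4 + 29 + 15 + 8
= 56 time units


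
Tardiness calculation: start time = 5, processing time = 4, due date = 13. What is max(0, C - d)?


Completion = start + processing = 5 + 4 = 9
Tardiness = max(0, C - d) = max(0, 9 - 13)
= max(0, -4)
= 0


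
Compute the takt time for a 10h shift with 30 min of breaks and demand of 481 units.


Available = 10×60 - 30 = 570 min
Takt time = 570 / 481
= 1.19 min/unit


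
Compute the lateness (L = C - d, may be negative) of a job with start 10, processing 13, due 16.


Completion = 10 + 13 = 23
Lateness = C - d = 23 - 16
= 7


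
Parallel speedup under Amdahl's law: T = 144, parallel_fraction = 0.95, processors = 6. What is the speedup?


Amdahl's law: T_p = T × ((1-p) + p/N)
= 144 × ((1-0.95) + 0.95/6)
= 144 × (0.05 + 0.1583)
= 144 × 0.2083
= 30.00
Speedup = 144/30.00
= 4.80×


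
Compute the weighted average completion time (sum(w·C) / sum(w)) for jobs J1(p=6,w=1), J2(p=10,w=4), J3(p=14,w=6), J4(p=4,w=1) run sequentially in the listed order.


Completion times:
  J1: C=6, w×C=1×6=6
  J2: C=16, w×C=4×16=64
  J3: C=30, w×C=6×30=180
  J4: C=34, w×C=1×34=34
Sum w×C = 284
Sum w = 12
Weighted avg = 284/12
= 23.67


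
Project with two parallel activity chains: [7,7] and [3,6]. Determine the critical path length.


Path A: 7 + 7 = 14
Path B: 3 + 6 = 9
Critical path = longest = max(14, 9)
= 14 (Path A)


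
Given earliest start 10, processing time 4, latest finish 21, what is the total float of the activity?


EF = ES + duration = 10 + 4 = 14
LS = LF - duration = 21 - 4 = 17
Total Float = LF - EF = 21 - 14
(or LS - ES = 17 - 10)
= 7


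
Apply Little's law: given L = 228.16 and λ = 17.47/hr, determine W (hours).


Little's law: L = λW → W = L / λ
= 228.16 / 17.47
= 13.06 hours


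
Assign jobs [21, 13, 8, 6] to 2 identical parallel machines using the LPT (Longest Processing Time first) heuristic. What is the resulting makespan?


Jobs (LPT sorted): [21, 13, 8, 6]
Machines: 2
  J=21 → Machine 1 (load: 0+21=21)
  J=13 → Machine 2 (load: 0+13=13)
  J=8 → Machine 2 (load: 13+8=21)
  J=6 → Machine 1 (load: 21+6=27)
Machine loads: [27, 21]
Makespan = max = 27 time units


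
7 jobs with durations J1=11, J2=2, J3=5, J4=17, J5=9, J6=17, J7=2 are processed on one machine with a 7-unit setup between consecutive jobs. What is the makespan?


Makespan = Σ processing + (n-1) × setup
= (11 + 2 + 5 + 17 + 9 + 17 + 2) + (7-1)×7
= 63 + 42
= 105 time units


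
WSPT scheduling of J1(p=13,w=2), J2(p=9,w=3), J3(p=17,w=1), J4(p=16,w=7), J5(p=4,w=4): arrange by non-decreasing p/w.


WSPT (Smith's rule): sort by p/w ascending
  J5: p/w = 4/4 = 1.000
  J4: p/w = 16/7 = 2.286
  J2: p/w = 9/3 = 3.000
  J1: p/w = 13/2 = 6.500
  J3: p/w = 17/1 = 17.000
Order: J5 → J4 → J2 → J1 → J3


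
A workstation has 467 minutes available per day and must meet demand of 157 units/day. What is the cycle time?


Cycle time = available time / demand
= 467 / 157
= 2.97 min/unit


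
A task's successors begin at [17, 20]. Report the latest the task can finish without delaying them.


LF = min of all successor start times
Successors start at: [17, 20]
LF = min(17, 20)
= 17


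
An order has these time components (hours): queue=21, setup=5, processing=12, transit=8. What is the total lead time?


Lead time = queue + setup + processing + transit
= 21 + 5 + 12 + 8
= 46 hours


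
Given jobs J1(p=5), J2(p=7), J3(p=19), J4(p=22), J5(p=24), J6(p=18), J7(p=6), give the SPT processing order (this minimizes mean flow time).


SPT: sort by shortest processing time
  J1: p=5
  J7: p=6
  J2: p=7
  J6: p=18
  J3: p=19
  J4: p=22
  J5: p=24
Order: J1 → J7 → J2 → J6 → J3 → J4 → J5


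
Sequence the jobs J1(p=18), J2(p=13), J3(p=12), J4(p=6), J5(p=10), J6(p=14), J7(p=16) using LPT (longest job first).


LPT: sort by longest processing time first
  J1: p=18
  J7: p=16
  J6: p=14
  J2: p=13
  J3: p=12
  J5: p=10
  J4: p=6
Order: J1 → J7 → J6 → J2 → J3 → J5 → J4


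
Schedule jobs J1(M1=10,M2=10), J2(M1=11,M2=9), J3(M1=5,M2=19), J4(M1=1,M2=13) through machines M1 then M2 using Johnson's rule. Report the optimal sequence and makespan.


Johnson's rule:
Group 1 (M1≤M2, sort by M1): ['J4', 'J3', 'J1']
Group 2 (M1>M2, sort desc M2): ['J2']
Sequence: J4 → J3 → J1 → J2
Makespan calculation:
  J4: M1 done=1, M2 done=14
  J3: M1 done=6, M2 done=33
  J1: M1 done=16, M2 done=43
  J2: M1 done=27, M2 done=52
= Sequence: J4 → J3 → J1 → J2, Makespan: 52


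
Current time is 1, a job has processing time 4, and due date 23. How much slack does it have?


Slack = due - current_time - processing
= 23 - 1 - 4
= 18


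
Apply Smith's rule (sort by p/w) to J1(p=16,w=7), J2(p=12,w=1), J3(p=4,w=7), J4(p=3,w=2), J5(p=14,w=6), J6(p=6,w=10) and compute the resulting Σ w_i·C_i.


WSPT order (by p/w): J3 → J6 → J4 → J1 → J5 → J2
  J3: C=4, w·C=7×4=28
  J6: C=10, w·C=10×10=100
  J4: C=13, w·C=2×13=26
  J1: C=29, w·C=7×29=203
  J5: C=43, w·C=6×43=258
  J2: C=55, w·C=1×55=55
Σ w·C = 670
= 670


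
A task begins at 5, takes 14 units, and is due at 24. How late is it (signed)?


Completion = 5 + 14 = 19
Lateness = C - d = 19 - 24
= -5


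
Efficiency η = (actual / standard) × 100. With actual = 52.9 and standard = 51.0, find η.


Efficiency = (actual / standard) × 100
= (52.9 / 51.0) × 100
= 103.7%


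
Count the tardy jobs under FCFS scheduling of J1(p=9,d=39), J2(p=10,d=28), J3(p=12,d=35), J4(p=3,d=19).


Completion vs due date:
  J1: C=9, d=39 → on time
  J2: C=19, d=28 → on time
  J3: C=31, d=35 → on time
  J4: C=34, d=19 → TARDY
Tardy jobs: J4
Count = 1


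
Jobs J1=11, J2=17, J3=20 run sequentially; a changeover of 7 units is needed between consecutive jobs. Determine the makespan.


Makespan = Σ processing + (n-1) × setup
= (11 + 17 + 20) + (3-1)×7
= 48 + 14
= 62 time units


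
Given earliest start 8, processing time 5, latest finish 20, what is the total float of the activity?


EF = ES + duration = 8 + 5 = 13
LS = LF - duration = 20 - 5 = 15
Total Float = LF - EF = 20 - 13
(or LS - ES = 15 - 8)
= 7


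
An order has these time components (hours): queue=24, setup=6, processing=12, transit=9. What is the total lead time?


Lead time = queue + setup + processing + transit
= 24 + 6 + 12 + 9
= 51 hours


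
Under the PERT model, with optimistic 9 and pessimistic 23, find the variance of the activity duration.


σ² = ((p - o) / 6)² = (p - o)² / 36
= (23 - 9)² / 36
= 14² / 36
= 196 / 36
= 5.4444


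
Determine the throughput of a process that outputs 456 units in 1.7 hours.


Throughput = units / time
= 456 / 1.7
= 268.2 units/hour


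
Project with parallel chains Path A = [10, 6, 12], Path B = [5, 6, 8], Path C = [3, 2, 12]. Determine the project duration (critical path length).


Path A: 10 + 6 + 12 = 28
Path B: 5 + 6 + 8 = 19
Path C: 3 + 2 + 12 = 17
Critical path = longest = max(28, 19, 17)
= 28 (Path A)


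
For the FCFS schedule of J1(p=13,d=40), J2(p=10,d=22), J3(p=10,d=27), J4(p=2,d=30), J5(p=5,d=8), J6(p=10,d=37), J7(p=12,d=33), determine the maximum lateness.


Lateness per job (L = C - d):
  J1: C=13, d=40, L=-27
  J2: C=23, d=22, L=1
  J3: C=33, d=27, L=6
  J4: C=35, d=30, L=5
  J5: C=40, d=8, L=32
  J6: C=50, d=37, L=13
  J7: C=62, d=33, L=29
Lmax = max(-27, 1, 6, 5, 32, 13, 29)
= 32


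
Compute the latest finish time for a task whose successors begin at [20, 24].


LF = min of all successor start times
Successors start at: [20, 24]
LF = min(20, 24)
= 20


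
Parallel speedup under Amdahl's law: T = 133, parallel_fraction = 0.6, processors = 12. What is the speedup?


Amdahl's law: T_p = T × ((1-p) + p/N)
= 133 × ((1-0.6) + 0.6/12)
= 133 × (0.40 + 0.0500)
= 133 × 0.4500
= 59.85
Speedup = 133/59.85
= 2.22×


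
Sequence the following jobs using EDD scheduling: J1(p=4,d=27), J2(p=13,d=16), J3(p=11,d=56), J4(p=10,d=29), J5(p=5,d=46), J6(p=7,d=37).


EDD: sort by earliest due date
  J2: d=16, p=13
  J1: d=27, p=4
  J4: d=29, p=10
  J6: d=37, p=7
  J5: d=46, p=5
  J3: d=56, p=11
Order: J2 → J1 → J4 → J6 → J5 → J3


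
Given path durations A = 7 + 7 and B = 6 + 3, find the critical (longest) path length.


Path A: 7 + 7 = 14
Path B: 6 + 3 = 9
Critical path = longest = max(14, 9)
= 14 (Path A)


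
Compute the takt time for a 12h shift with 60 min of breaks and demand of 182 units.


Available = 12×60 - 60 = 660 min
Takt time = 660 / 182
= 3.63 min/unit


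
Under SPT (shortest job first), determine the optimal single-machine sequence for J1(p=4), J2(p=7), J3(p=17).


SPT: sort by shortest processing time
  J1: p=4
  J2: p=7
  J3: p=17
Order: J1 → J2 → J3


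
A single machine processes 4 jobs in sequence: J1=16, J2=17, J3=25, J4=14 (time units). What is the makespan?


Sequential makespan: sum all processing times
= 16 + 17 + 25 + 14
= 72 time units


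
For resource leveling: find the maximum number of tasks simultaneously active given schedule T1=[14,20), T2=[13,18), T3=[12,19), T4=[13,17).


Check each time point for overlaps:
  t=14: 4 tasks active (T1, T2, T3, T4)
Max concurrent = 4


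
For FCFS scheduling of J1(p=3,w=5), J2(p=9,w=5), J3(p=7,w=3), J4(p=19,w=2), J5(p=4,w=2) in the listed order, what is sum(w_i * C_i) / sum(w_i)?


Completion times:
  J1: C=3, w×C=5×3=15
  J2: C=12, w×C=5×12=60
  J3: C=19, w×C=3×19=57
  J4: C=38, w×C=2×38=76
  J5: C=42, w×C=2×42=84
Sum w×C = 292
Sum w = 17
Weighted avg = 292/17
= 17.18


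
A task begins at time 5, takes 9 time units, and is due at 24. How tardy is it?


Completion = start + processing = 5 + 9 = 14
Tardiness = max(0, C - d) = max(0, 14 - 24)
= max(0, -10)
= 0


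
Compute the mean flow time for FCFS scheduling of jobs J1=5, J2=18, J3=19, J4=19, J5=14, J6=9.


Completion times:
  J1: completes at 5
  J2: completes at 23
  J3: completes at 42
  J4: completes at 61
  J5: completes at 75
  J6: completes at 84
Sum = 290
Average = 290/6
= 48.33


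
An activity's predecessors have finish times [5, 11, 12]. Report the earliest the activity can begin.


ES = max of all predecessor completion times
Predecessors: [5, 11, 12]
ES = max(5, 11, 12)
= 12


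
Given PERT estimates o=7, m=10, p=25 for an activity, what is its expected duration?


te = (o + 4m + p) / 6
= (7 + 4×10 + 25) / 6
= (7 + 40 + 25) / 6
= 72 / 6
= 12.00


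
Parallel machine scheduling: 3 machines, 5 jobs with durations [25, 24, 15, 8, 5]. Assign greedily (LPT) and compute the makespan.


Jobs (LPT sorted): [25, 24, 15, 8, 5]
Machines: 3
  J=25 → Machine 1 (load: 0+25=25)
  J=24 → Machine 2 (load: 0+24=24)
  J=15 → Machine 3 (load: 0+15=15)
  J=8 → Machine 3 (load: 15+8=23)
  J=5 → Machine 3 (load: 23+5=28)
Machine loads: [25, 24, 28]
Makespan = max = 28 time units


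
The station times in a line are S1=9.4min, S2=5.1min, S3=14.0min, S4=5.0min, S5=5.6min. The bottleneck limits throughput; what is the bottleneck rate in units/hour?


Bottleneck = longest station time
Station times: [9.4, 5.1, 14.0, 5.0, 5.6]
Max = 14.0 min
Rate = 60 / 14.0
= 4.29 units/hour (bottleneck: 14.0min)


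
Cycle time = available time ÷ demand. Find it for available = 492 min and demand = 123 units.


Cycle time = available time / demand
= 492 / 123
= 4.00 min/unit


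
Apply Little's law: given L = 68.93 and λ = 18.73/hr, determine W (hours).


Little's law: L = λW → W = L / λ
= 68.93 / 18.73
= 3.68 hours


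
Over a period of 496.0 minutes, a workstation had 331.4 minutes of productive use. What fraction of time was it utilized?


Utilization = busy / total × 100
= 331.4 / 496.0 × 100
= 66.8%


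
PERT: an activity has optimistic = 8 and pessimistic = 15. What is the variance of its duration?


σ² = ((p - o) / 6)² = (p - o)² / 36
= (15 - 8)² / 36
= 7² / 36
= 49 / 36
= 1.3611


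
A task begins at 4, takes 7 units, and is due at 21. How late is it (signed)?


Completion = 4 + 7 = 11
Lateness = C - d = 11 - 21
= -10


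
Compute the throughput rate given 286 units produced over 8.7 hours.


Throughput = units / time
= 286 / 8.7
= 32.9 units/hour


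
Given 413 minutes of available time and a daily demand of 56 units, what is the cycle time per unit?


Cycle time = available time / demand
= 413 / 56
= 7.38 min/unit


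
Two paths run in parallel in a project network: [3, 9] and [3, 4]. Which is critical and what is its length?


Path A: 3 + 9 = 12
Path B: 3 + 4 = 7
Critical path = longest = max(12, 7)
= 12 (Path A)


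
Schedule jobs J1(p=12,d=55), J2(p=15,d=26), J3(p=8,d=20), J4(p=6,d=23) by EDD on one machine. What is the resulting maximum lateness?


EDD order: J3 → J4 → J2 → J1
Completion and lateness:
  J3: C=8, d=20, L=8-20=-12
  J4: C=14, d=23, L=14-23=-9
  J2: C=29, d=26, L=29-26=3
  J1: C=41, d=55, L=41-55=-14
Lmax = max(-12, -9, 3, -14)
= 3


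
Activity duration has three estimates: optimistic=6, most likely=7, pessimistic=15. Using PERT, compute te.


te = (o + 4m + p) / 6
= (6 + 4×7 + 15) / 6
= (6 + 28 + 15) / 6
= 49 / 6
= 8.17


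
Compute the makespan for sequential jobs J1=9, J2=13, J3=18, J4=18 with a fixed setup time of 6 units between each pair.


Makespan = Σ processing + (n-1) × setup
= (9 + 13 + 18 + 18) + (4-1)×6
= 58 + 18
= 76 time units


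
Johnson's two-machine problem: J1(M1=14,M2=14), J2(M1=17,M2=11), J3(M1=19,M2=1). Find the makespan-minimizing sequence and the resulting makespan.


Johnson's rule:
Group 1 (M1≤M2, sort by M1): ['J1']
Group 2 (M1>M2, sort desc M2): ['J2', 'J3']
Sequence: J1 → J2 → J3
Makespan calculation:
  J1: M1 done=14, M2 done=28
  J2: M1 done=31, M2 done=42
  J3: M1 done=50, M2 done=51
= Sequence: J1 → J2 → J3, Makespan: 51


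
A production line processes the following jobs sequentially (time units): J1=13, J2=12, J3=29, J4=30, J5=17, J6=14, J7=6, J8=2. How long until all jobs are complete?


Sequential makespan: sum all processing times
= 13 + 12 + 29 + 30 + 17 + 14 + 6 + 2
= 123 time units


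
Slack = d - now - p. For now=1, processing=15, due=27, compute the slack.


Slack = due - current_time - processing
= 27 - 1 - 15
= 11


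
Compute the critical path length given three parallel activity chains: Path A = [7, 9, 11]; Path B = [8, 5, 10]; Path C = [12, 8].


Path A: 7 + 9 + 11 = 27
Path B: 8 + 5 + 10 = 23
Path C: 12 + 8 = 20
Critical path = longest = max(27, 23, 20)
= 27 (Path A)


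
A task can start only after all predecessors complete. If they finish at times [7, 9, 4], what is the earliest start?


ES = max of all predecessor completion times
Predecessors: [7, 9, 4]
ES = max(7, 9, 4)
= 9


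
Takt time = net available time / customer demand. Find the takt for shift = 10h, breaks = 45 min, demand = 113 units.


Available = 10×60 - 45 = 555 min
Takt time = 555 / 113
= 4.91 min/unit


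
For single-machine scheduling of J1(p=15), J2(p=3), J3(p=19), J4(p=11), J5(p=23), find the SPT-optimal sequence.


SPT: sort by shortest processing time
  J2: p=3
  J4: p=11
  J1: p=15
  J3: p=19
  J5: p=23
Order: J2 → J4 → J1 → J3 → J5


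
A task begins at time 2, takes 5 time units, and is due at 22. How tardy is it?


Completion = start + processing = 2 + 5 = 7
Tardiness = max(0, C - d) = max(0, 7 - 22)
= max(0, -15)
= 0


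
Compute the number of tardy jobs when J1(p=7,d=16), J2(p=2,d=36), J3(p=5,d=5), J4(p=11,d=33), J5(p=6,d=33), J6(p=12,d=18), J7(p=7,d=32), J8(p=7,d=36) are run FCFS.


Completion vs due date:
  J1: C=7, d=16 → on time
  J2: C=9, d=36 → on time
  J3: C=14, d=5 → TARDY
  J4: C=25, d=33 → on time
  J5: C=31, d=33 → on time
  J6: C=43, d=18 → TARDY
  J7: C=50, d=32 → TARDY
  J8: C=57, d=36 → TARDY
Tardy jobs: J3, J6, J7, J8
Count = 4


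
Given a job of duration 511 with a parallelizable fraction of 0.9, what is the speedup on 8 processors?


Amdahl's law: T_p = T × ((1-p) + p/N)
= 511 × ((1-0.9) + 0.9/8)
= 511 × (0.10 + 0.1125)
= 511 × 0.2125
= 108.59
Speedup = 511/108.59
= 4.71×


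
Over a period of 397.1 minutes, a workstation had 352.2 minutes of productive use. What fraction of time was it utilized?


Utilization = busy / total × 100
= 352.2 / 397.1 × 100
= 88.7%


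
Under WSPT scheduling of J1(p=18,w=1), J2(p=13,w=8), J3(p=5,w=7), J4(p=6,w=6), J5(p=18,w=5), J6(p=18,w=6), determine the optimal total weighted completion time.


WSPT order (by p/w): J3 → J4 → J2 → J6 → J5 → J1
  J3: C=5, w·C=7×5=35
  J4: C=11, w·C=6×11=66
  J2: C=24, w·C=8×24=192
  J6: C=42, w·C=6×42=252
  J5: C=60, w·C=5×60=300
  J1: C=78, w·C=1×78=78
Σ w·C = 923
= 923


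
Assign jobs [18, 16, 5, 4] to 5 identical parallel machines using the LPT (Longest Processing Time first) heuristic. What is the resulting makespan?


Jobs (LPT sorted): [18, 16, 5, 4]
Machines: 5
  J=18 → Machine 1 (load: 0+18=18)
  J=16 → Machine 2 (load: 0+16=16)
  J=5 → Machine 3 (load: 0+5=5)
  J=4 → Machine 4 (load: 0+4=4)
Machine loads: [18, 16, 5, 4, 0]
Makespan = max = 18 time units


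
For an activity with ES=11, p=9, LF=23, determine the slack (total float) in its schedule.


EF = ES + duration = 11 + 9 = 20
LS = LF - duration = 23 - 9 = 14
Total Float = LF - EF = 23 - 20
(or LS - ES = 14 - 11)
= 3


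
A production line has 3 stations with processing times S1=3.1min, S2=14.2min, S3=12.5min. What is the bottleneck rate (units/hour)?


Bottleneck = longest station time
Station times: [3.1, 14.2, 12.5]
Max = 14.2 min
Rate = 60 / 14.2
= 4.23 units/hour (bottleneck: 14.2min)


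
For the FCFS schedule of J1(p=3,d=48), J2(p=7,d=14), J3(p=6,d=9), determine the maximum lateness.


Lateness per job (L = C - d):
  J1: C=3, d=48, L=-45
  J2: C=10, d=14, L=-4
  J3: C=16, d=9, L=7
Lmax = max(-45, -4, 7)
= 7
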